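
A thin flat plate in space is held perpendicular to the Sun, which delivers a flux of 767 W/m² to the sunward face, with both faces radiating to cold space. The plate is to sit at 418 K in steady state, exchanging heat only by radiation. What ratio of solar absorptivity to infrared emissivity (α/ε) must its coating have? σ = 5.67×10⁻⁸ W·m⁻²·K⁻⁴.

α/ε ≈ 4.51

Balance: αS·A = εσ·2A·T⁴ ⇒ α/ε = 2σT⁴/S.
α/ε = 2·5.67×10⁻⁸·(418)⁴/767 = 2·5.67×10⁻⁸·3.053×10¹⁰/767.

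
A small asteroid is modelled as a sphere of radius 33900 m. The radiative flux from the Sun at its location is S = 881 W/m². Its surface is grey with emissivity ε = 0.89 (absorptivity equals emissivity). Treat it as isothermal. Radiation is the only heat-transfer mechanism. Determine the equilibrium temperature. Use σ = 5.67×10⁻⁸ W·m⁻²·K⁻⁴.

At equilibrium, absorbed power = emitted power.
Absorbing cross-section = πr² = 3.610×10⁹ m²; emitting surface = 4πr² = 1.444×10¹⁰ m² (ratio 4).
εS·A_cross = εσ·A_surf·T⁴  ⇒  T⁴ = S/(4σ)   (ε cancels).
T⁴ = 881/(4·5.67×10⁻⁸) = 3.884×10⁹ K⁴.
T = (3.884×10⁹)^(1/4).

T ≈ 250 K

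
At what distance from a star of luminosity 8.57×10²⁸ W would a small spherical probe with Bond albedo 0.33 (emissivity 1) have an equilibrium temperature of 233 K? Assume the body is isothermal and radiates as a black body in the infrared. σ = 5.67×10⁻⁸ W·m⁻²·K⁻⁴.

For an isothermal black-emitting sphere, (1−a)S·πr² = σ·4πr²·T⁴ ⇒ S = 4σT⁴/(1−a).
S = 4·5.67×10⁻⁸·(233)⁴/0.670 = 997.7 W/m².
Flux falls as S = L/(4πd²), so d = √(L/(4πS)) = √(8.57×10²⁸/(4π·997.7)).

d ≈ 2.61×10¹² m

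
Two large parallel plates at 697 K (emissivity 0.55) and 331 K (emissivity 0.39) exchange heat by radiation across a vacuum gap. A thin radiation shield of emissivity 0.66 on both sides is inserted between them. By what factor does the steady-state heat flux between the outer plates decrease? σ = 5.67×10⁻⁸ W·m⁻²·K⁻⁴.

factor ≈ 1.60

Without shield: q₀ = σΔ(T⁴)/(1/ε₁+1/ε₂−1) with denominator 3.382.
With shield the two gaps are in series; the resistances add: (1/ε₁+1/ε_s−1)+(1/ε_s+1/ε₂−1) = 2.333+3.079 = 5.413.
Heat-flux ratio q₀/q = 5.413/3.382.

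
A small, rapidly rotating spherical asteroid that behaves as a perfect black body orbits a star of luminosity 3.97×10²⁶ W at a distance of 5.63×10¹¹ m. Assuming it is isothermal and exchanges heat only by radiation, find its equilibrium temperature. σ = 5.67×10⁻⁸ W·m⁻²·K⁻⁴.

T ≈ 145 K

First find the stellar flux at distance d: S = L/(4πd²) = 3.97×10²⁶/(4π·(5.63×10¹¹)²) = 99.67 W/m².
For an isothermal sphere, absorbed (1−a)S·πr² = emitted σ·4πr²·T⁴, so T⁴ = (1−a)S/(4σ).
T⁴ = 1.00·99.67/(4·5.67×10⁻⁸) = 4.395×10⁸ K⁴.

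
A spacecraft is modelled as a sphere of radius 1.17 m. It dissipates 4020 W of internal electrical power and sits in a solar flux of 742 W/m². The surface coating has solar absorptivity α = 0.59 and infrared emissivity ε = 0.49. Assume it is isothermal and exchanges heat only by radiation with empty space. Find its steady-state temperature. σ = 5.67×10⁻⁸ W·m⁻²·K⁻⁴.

T ≈ 333 K

At steady state, absorbed solar power + internal power = radiated power.
Absorbed: α·S·A_cross = 0.59·742·4.301 = 1883 W (cross-section πr²).
Total input = 1883 + 4020 = 5903 W.
Radiated: εσ·A_surf·T⁴ with A_surf = 4πr² = 17.20 m².
T⁴ = 5903/(0.49·5.67×10⁻⁸·17.20) = 1.235×10¹⁰ K⁴.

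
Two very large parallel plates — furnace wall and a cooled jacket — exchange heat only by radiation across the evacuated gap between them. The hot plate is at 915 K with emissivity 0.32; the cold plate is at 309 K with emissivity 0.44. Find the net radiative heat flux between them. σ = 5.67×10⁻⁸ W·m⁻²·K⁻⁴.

q ≈ 8920 W/m²

For two infinite grey parallel plates, q = σ(T₁⁴ − T₂⁴)/(1/ε₁ + 1/ε₂ − 1).
T₁⁴ − T₂⁴ = 7.009×10¹¹ − 9.117×10⁹ = 6.918×10¹¹ K⁴.
1/ε₁ + 1/ε₂ − 1 = 3.125 + 2.273 − 1 = 4.398.
q = 5.67×10⁻⁸ × 6.918×10¹¹ / 4.398.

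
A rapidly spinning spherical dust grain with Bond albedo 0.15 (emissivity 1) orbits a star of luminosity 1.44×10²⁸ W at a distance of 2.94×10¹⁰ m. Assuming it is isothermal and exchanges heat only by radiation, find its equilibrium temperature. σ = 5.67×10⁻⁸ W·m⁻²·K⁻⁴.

T ≈ 1490 K

First find the stellar flux at distance d: S = L/(4πd²) = 1.44×10²⁸/(4π·(2.94×10¹⁰)²) = 1.326×10⁶ W/m².
For an isothermal sphere, absorbed (1−a)S·πr² = emitted σ·4πr²·T⁴, so T⁴ = (1−a)S/(4σ).
T⁴ = 0.850·1.326×10⁶/(4·5.67×10⁻⁸) = 4.969×10¹² K⁴.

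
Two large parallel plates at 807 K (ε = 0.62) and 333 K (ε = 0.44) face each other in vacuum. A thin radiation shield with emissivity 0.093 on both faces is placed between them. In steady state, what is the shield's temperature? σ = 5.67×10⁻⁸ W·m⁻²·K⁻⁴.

T_s ≈ 688 K

In steady state the net flux on the hot side equals that on the cold side.
σ(T₁⁴−T_s⁴)/D₁ = σ(T_s⁴−T₂⁴)/D₂, with D₁ = 1/ε₁+1/ε_s−1 = 11.37, D₂ = 1/ε_s+1/ε₂−1 = 12.03.
Solve for T_s⁴: T_s⁴ = (D₂·T₁⁴ + D₁·T₂⁴)/(D₁+D₂) = 2.240×10¹¹ K⁴.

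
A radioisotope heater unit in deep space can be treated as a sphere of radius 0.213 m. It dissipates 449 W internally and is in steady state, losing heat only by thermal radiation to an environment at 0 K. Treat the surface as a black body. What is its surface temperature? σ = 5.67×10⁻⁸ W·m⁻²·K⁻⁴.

T ≈ 343 K

Steady state: internal power = radiated power, P = εσA T⁴.
Radiating area A = 4πr² = 0.5701 m².
T⁴ = P/(εσA) = 449/(1.0·5.67×10⁻⁸·0.5701) = 1.389×10¹⁰ K⁴.
T = (1.389×10¹⁰)^(1/4).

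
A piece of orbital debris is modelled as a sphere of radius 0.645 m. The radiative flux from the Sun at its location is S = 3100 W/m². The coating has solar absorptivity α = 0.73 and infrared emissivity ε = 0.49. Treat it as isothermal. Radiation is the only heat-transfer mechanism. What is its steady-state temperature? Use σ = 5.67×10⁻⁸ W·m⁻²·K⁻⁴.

T ≈ 378 K

At equilibrium, absorbed power = emitted power.
Absorbing cross-section = πr² = 1.307 m²; emitting surface = 4πr² = 5.228 m² (ratio 4).
αS·A_cross = εσ·A_surf·T⁴  ⇒  T⁴ = αS/(ε·4σ).
T⁴ = 0.730·3100/(0.49·4·5.67×10⁻⁸) = 2.036×10¹⁰ K⁴.
T = (2.036×10¹⁰)^(1/4).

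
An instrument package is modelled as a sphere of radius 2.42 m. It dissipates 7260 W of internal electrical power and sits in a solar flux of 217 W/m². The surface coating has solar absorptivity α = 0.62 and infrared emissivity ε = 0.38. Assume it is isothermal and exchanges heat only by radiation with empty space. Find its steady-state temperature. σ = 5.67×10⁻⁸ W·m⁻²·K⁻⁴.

At steady state, absorbed solar power + internal power = radiated power.
Absorbed: α·S·A_cross = 0.62·217·18.40 = 2475 W (cross-section πr²).
Total input = 2475 + 7260 = 9735 W.
Radiated: εσ·A_surf·T⁴ with A_surf = 4πr² = 73.59 m².
T⁴ = 9735/(0.38·5.67×10⁻⁸·73.59) = 6.140×10⁹ K⁴.

T ≈ 280 K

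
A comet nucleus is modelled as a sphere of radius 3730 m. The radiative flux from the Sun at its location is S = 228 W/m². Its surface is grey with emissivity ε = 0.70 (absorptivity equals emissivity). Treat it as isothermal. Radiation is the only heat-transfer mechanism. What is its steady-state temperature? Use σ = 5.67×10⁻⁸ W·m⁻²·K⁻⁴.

T ≈ 178 K

At equilibrium, absorbed power = emitted power.
Absorbing cross-section = πr² = 4.371×10⁷ m²; emitting surface = 4πr² = 1.748×10⁸ m² (ratio 4).
εS·A_cross = εσ·A_surf·T⁴  ⇒  T⁴ = S/(4σ)   (ε cancels).
T⁴ = 228/(4·5.67×10⁻⁸) = 1.005×10⁹ K⁴.
T = (1.005×10⁹)^(1/4).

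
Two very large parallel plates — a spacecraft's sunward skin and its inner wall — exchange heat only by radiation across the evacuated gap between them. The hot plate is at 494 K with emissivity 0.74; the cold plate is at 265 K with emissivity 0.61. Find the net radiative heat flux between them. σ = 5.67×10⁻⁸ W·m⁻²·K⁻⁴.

For two infinite grey parallel plates, q = σ(T₁⁴ − T₂⁴)/(1/ε₁ + 1/ε₂ − 1).
T₁⁴ − T₂⁴ = 5.955×10¹⁰ − 4.932×10⁹ = 5.462×10¹⁰ K⁴.
1/ε₁ + 1/ε₂ − 1 = 1.351 + 1.639 − 1 = 1.991.
q = 5.67×10⁻⁸ × 5.462×10¹⁰ / 1.991.

q ≈ 1560 W/m²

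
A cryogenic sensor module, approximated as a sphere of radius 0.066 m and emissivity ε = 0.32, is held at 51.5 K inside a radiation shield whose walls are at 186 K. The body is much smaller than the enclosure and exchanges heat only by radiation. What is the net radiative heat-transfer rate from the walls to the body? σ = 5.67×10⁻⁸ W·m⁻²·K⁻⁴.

P_net ≈ 1.18 W

For a small grey body in a large enclosure: P_net = εσA(T_body⁴ − T_wall⁴).
A = 4πr² = 0.05474 m²; T_body⁴ − T_wall⁴ = 7.034×10⁶ − 1.197×10⁹ = -1.190×10⁹ K⁴.
|P_net| = 0.32·5.67×10⁻⁸·0.05474·1.190×10⁹.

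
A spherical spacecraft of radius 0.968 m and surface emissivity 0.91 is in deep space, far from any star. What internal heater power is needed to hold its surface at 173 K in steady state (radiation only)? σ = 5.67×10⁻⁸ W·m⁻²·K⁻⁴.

P ≈ 544 W

P = εσ·4πr²·T⁴.
4πr² = 11.77 m²; T⁴ = 8.957×10⁸ K⁴.
P = 0.91·5.67×10⁻⁸·11.77·8.957×10⁸.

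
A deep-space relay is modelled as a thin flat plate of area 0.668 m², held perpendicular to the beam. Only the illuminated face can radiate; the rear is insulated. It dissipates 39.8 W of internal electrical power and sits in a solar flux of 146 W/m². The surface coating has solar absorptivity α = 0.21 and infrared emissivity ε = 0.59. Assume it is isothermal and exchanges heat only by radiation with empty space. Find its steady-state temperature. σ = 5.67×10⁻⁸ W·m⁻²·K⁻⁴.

At steady state, absorbed solar power + internal power = radiated power.
Absorbed: α·S·A_cross = 0.21·146·0.6680 = 20.48 W (cross-section A).
Total input = 20.48 + 39.8 = 60.28 W.
Radiated: εσ·A_surf·T⁴ with A_surf = A = 0.6680 m².
T⁴ = 60.28/(0.59·5.67×10⁻⁸·0.6680) = 2.698×10⁹ K⁴.

T ≈ 228 K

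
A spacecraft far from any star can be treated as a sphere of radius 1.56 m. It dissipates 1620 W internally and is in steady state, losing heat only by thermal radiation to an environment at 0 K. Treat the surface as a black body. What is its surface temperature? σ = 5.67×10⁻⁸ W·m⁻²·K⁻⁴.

Steady state: internal power = radiated power, P = εσA T⁴.
Radiating area A = 4πr² = 30.58 m².
T⁴ = P/(εσA) = 1620/(1.0·5.67×10⁻⁸·30.58) = 9.343×10⁸ K⁴.
T = (9.343×10⁸)^(1/4).

T ≈ 175 K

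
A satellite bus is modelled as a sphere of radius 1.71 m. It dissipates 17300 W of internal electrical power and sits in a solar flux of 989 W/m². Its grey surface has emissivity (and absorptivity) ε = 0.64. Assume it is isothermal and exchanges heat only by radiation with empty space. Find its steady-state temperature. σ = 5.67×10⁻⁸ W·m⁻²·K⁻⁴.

T ≈ 363 K

At steady state, absorbed solar power + internal power = radiated power.
Absorbed: α·S·A_cross = 0.64·989·9.186 = 5815 W (cross-section πr²).
Total input = 5815 + 17300 = 23110 W.
Radiated: εσ·A_surf·T⁴ with A_surf = 4πr² = 36.75 m².
T⁴ = 23110/(0.64·5.67×10⁻⁸·36.75) = 1.733×10¹⁰ K⁴.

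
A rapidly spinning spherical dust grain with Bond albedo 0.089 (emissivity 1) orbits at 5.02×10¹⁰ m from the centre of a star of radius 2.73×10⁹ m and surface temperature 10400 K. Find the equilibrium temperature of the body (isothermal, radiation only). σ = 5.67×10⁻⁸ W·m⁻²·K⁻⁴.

The star's surface emits σT_*⁴; at distance d the flux is S = σT_*⁴(R_*/d)².
S = 5.67×10⁻⁸·(10400)⁴·(2.73×10⁹/5.02×10¹⁰)² = 1.962×10⁶ W/m².
For an isothermal sphere T⁴ = (1−a)S/(4σ) = 7.880×10¹² K⁴.

T ≈ 1680 K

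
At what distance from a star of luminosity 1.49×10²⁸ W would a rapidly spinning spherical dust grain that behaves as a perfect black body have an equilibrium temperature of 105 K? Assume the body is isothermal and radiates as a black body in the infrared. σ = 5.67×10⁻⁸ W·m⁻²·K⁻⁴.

For an isothermal black-emitting sphere, (1−a)S·πr² = σ·4πr²·T⁴ ⇒ S = 4σT⁴/(1−a).
S = 4·5.67×10⁻⁸·(105)⁴/1.00 = 27.57 W/m².
Flux falls as S = L/(4πd²), so d = √(L/(4πS)) = √(1.49×10²⁸/(4π·27.57)).

d ≈ 6.56×10¹² m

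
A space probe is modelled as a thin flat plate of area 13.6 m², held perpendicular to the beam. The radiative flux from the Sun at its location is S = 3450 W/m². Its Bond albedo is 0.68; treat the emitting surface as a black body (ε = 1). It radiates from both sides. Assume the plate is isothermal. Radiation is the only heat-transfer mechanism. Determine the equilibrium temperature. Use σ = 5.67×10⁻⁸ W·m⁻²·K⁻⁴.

T ≈ 314 K

At equilibrium, absorbed power = emitted power.
Absorbing cross-section = A = 13.60 m²; emitting surface = 2A = 27.20 m² (ratio 2).
(1−a)S·A_cross = εσ·A_surf·T⁴  ⇒  T⁴ = (1−a)S/(2σ).
T⁴ = 0.320·3450/(2·5.67×10⁻⁸) = 9.735×10⁹ K⁴.
T = (9.735×10⁹)^(1/4).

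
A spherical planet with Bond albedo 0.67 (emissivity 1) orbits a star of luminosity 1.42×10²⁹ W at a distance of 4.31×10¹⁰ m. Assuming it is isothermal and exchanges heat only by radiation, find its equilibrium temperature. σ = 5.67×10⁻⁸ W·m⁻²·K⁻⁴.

First find the stellar flux at distance d: S = L/(4πd²) = 1.42×10²⁹/(4π·(4.31×10¹⁰)²) = 6.083×10⁶ W/m².
For an isothermal sphere, absorbed (1−a)S·πr² = emitted σ·4πr²·T⁴, so T⁴ = (1−a)S/(4σ).
T⁴ = 0.330·6.083×10⁶/(4·5.67×10⁻⁸) = 8.851×10¹² K⁴.

T ≈ 1720 K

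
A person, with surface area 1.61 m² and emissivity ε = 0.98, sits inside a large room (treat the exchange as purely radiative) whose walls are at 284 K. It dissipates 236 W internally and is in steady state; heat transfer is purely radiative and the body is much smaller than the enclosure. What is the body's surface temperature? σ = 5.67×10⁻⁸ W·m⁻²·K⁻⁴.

T ≈ 309 K

For a small grey body in a large enclosure, net radiated power = εσA(T⁴ − T_w⁴).
Steady state: P = εσA(T⁴ − T_w⁴) with A = 1.61 m².
T⁴ = P/(εσA) + T_w⁴ = 236/(0.98·5.67×10⁻⁸·1.610) + (284)⁴
    = 2.638×10⁹ + 6.505×10⁹ = 9.143×10⁹ K⁴.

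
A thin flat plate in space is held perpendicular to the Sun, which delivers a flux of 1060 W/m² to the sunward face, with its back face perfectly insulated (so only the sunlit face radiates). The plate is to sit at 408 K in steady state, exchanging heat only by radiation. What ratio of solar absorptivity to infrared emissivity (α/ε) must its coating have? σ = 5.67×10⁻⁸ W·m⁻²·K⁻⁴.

α/ε ≈ 1.48

Balance: αS·A = εσ·1A·T⁴ ⇒ α/ε = σT⁴/S.
α/ε = 5.67×10⁻⁸·(408)⁴/1060 = 5.67×10⁻⁸·2.771×10¹⁰/1060.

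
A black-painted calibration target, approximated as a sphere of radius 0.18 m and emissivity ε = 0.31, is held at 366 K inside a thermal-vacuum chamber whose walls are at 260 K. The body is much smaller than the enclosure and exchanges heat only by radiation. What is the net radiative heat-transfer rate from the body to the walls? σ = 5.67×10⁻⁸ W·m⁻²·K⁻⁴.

P_net ≈ 95.7 W

For a small grey body in a large enclosure: P_net = εσA(T_body⁴ − T_wall⁴).
A = 4πr² = 0.4072 m²; T_body⁴ − T_wall⁴ = 1.794×10¹⁰ − 4.570×10⁹ = 1.337×10¹⁰ K⁴.
|P_net| = 0.31·5.67×10⁻⁸·0.4072·1.337×10¹⁰.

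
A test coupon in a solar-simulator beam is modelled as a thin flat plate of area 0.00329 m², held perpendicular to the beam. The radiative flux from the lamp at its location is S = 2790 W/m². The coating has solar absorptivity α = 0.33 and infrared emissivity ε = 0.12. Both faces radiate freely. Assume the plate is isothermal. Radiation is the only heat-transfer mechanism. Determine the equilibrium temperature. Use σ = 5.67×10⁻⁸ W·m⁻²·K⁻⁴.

T ≈ 510 K

At equilibrium, absorbed power = emitted power.
Absorbing cross-section = A = 0.003290 m²; emitting surface = 2A = 0.006580 m² (ratio 2).
αS·A_cross = εσ·A_surf·T⁴  ⇒  T⁴ = αS/(ε·2σ).
T⁴ = 0.330·2790/(0.12·2·5.67×10⁻⁸) = 6.766×10¹⁰ K⁴.
T = (6.766×10¹⁰)^(1/4).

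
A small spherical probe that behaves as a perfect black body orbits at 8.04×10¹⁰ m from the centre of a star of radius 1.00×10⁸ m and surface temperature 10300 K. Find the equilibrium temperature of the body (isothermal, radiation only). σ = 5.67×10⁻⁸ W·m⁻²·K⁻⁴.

The star's surface emits σT_*⁴; at distance d the flux is S = σT_*⁴(R_*/d)².
S = 5.67×10⁻⁸·(10300)⁴·(1.00×10⁸/8.04×10¹⁰)² = 987.2 W/m².
For an isothermal sphere T⁴ = (1−a)S/(4σ) = 4.353×10⁹ K⁴.

T ≈ 257 K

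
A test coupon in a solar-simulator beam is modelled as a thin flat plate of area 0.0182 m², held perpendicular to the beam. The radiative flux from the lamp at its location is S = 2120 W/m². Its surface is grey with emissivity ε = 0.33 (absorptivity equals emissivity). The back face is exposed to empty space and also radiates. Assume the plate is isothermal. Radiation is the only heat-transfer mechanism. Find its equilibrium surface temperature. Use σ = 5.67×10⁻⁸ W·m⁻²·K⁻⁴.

T ≈ 370 K

At equilibrium, absorbed power = emitted power.
Absorbing cross-section = A = 0.01820 m²; emitting surface = 2A = 0.03640 m² (ratio 2).
εS·A_cross = εσ·A_surf·T⁴  ⇒  T⁴ = S/(2σ)   (ε cancels).
T⁴ = 2120/(2·5.67×10⁻⁸) = 1.869×10¹⁰ K⁴.
T = (1.869×10¹⁰)^(1/4).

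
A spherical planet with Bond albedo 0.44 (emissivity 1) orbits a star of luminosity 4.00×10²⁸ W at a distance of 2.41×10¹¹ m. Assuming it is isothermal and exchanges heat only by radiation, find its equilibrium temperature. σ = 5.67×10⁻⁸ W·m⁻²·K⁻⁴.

T ≈ 607 K

First find the stellar flux at distance d: S = L/(4πd²) = 4.00×10²⁸/(4π·(2.41×10¹¹)²) = 54800 W/m².
For an isothermal sphere, absorbed (1−a)S·πr² = emitted σ·4πr²·T⁴, so T⁴ = (1−a)S/(4σ).
T⁴ = 0.560·54800/(4·5.67×10⁻⁸) = 1.353×10¹¹ K⁴.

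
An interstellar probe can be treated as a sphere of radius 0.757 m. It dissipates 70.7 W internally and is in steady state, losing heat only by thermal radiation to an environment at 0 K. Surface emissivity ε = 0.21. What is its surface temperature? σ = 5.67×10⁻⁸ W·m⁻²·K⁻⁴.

Steady state: internal power = radiated power, P = εσA T⁴.
Radiating area A = 4πr² = 7.201 m².
T⁴ = P/(εσA) = 70.7/(0.21·5.67×10⁻⁸·7.201) = 8.245×10⁸ K⁴.
T = (8.245×10⁸)^(1/4).

T ≈ 169 K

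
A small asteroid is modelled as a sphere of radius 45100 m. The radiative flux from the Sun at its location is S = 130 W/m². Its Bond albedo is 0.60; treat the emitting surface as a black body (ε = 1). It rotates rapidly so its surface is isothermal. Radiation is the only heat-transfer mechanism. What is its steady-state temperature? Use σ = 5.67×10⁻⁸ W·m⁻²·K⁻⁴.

T ≈ 123 K

At equilibrium, absorbed power = emitted power.
Absorbing cross-section = πr² = 6.390×10⁹ m²; emitting surface = 4πr² = 2.556×10¹⁰ m² (ratio 4).
(1−a)S·A_cross = εσ·A_surf·T⁴  ⇒  T⁴ = (1−a)S/(4σ).
T⁴ = 0.400·130/(4·5.67×10⁻⁸) = 2.293×10⁸ K⁴.
T = (2.293×10⁸)^(1/4).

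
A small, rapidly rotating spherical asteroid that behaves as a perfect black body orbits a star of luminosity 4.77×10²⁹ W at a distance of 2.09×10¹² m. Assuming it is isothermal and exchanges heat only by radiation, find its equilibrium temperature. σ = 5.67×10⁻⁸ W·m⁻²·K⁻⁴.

First find the stellar flux at distance d: S = L/(4πd²) = 4.77×10²⁹/(4π·(2.09×10¹²)²) = 8690 W/m².
For an isothermal sphere, absorbed (1−a)S·πr² = emitted σ·4πr²·T⁴, so T⁴ = (1−a)S/(4σ).
T⁴ = 1.00·8690/(4·5.67×10⁻⁸) = 3.832×10¹⁰ K⁴.

T ≈ 442 K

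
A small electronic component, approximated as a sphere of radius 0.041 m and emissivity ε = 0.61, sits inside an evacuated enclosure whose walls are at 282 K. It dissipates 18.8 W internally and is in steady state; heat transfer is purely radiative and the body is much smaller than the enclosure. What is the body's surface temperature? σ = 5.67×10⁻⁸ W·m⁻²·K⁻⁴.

For a small grey body in a large enclosure, net radiated power = εσA(T⁴ − T_w⁴).
Steady state: P = εσA(T⁴ − T_w⁴) with A = 4πr² = 0.02112 m².
T⁴ = P/(εσA) + T_w⁴ = 18.8/(0.61·5.67×10⁻⁸·0.02112) + (282)⁴
    = 2.573×10¹⁰ + 6.324×10⁹ = 3.206×10¹⁰ K⁴.

T ≈ 423 K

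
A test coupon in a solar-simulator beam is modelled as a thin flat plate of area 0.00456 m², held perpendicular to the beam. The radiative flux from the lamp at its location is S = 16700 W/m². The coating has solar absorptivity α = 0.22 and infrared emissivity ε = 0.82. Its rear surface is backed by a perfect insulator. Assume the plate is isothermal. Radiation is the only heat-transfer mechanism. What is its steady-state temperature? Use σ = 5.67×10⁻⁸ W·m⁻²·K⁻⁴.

At equilibrium, absorbed power = emitted power.
Absorbing cross-section = A = 0.004560 m²; emitting surface = A = 0.004560 m² (ratio 1).
αS·A_cross = εσ·A_surf·T⁴  ⇒  T⁴ = αS/(ε·1σ).
T⁴ = 0.220·16700/(0.82·1·5.67×10⁻⁸) = 7.902×10¹⁰ K⁴.
T = (7.902×10¹⁰)^(1/4).

T ≈ 530 K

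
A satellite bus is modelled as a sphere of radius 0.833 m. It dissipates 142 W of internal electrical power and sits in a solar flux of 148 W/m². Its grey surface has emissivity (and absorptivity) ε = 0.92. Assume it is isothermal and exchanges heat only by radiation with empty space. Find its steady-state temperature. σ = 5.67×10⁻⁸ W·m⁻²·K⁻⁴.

At steady state, absorbed solar power + internal power = radiated power.
Absorbed: α·S·A_cross = 0.92·148·2.180 = 296.8 W (cross-section πr²).
Total input = 296.8 + 142 = 438.8 W.
Radiated: εσ·A_surf·T⁴ with A_surf = 4πr² = 8.720 m².
T⁴ = 438.8/(0.92·5.67×10⁻⁸·8.720) = 9.647×10⁸ K⁴.

T ≈ 176 K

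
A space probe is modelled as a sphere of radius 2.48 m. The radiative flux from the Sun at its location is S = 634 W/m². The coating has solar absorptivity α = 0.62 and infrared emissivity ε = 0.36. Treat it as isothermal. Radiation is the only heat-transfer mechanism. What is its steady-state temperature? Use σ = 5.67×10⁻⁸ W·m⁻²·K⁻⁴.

T ≈ 263 K

At equilibrium, absorbed power = emitted power.
Absorbing cross-section = πr² = 19.32 m²; emitting surface = 4πr² = 77.29 m² (ratio 4).
αS·A_cross = εσ·A_surf·T⁴  ⇒  T⁴ = αS/(ε·4σ).
T⁴ = 0.620·634/(0.36·4·5.67×10⁻⁸) = 4.814×10⁹ K⁴.
T = (4.814×10⁹)^(1/4).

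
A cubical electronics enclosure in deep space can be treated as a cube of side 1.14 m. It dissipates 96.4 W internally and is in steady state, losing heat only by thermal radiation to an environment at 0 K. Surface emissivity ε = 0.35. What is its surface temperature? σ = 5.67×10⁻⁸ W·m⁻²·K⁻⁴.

Steady state: internal power = radiated power, P = εσA T⁴.
Radiating area A = 6L² = 7.798 m².
T⁴ = P/(εσA) = 96.4/(0.35·5.67×10⁻⁸·7.798) = 6.230×10⁸ K⁴.
T = (6.230×10⁸)^(1/4).

T ≈ 158 K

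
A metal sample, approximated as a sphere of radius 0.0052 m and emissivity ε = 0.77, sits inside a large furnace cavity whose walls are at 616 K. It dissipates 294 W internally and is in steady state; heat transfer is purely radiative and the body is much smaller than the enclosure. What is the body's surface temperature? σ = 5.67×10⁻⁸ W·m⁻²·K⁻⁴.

T ≈ 2110 K

For a small grey body in a large enclosure, net radiated power = εσA(T⁴ − T_w⁴).
Steady state: P = εσA(T⁴ − T_w⁴) with A = 4πr² = 3.398×10⁻⁴ m².
T⁴ = P/(εσA) + T_w⁴ = 294/(0.77·5.67×10⁻⁸·3.398×10⁻⁴) + (616)⁴
    = 1.982×10¹³ + 1.440×10¹¹ = 1.996×10¹³ K⁴.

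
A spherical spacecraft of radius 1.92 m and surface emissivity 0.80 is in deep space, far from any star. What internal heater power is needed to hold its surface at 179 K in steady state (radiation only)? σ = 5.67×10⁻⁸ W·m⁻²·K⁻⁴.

P = εσ·4πr²·T⁴.
4πr² = 46.32 m²; T⁴ = 1.027×10⁹ K⁴.
P = 0.80·5.67×10⁻⁸·46.32·1.027×10⁹.

P ≈ 2160 W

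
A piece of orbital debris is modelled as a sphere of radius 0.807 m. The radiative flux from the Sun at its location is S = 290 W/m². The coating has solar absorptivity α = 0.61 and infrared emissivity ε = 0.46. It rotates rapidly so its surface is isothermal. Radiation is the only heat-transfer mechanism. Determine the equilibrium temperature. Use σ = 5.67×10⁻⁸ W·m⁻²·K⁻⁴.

At equilibrium, absorbed power = emitted power.
Absorbing cross-section = πr² = 2.046 m²; emitting surface = 4πr² = 8.184 m² (ratio 4).
αS·A_cross = εσ·A_surf·T⁴  ⇒  T⁴ = αS/(ε·4σ).
T⁴ = 0.610·290/(0.46·4·5.67×10⁻⁸) = 1.696×10⁹ K⁴.
T = (1.696×10⁹)^(1/4).

T ≈ 203 K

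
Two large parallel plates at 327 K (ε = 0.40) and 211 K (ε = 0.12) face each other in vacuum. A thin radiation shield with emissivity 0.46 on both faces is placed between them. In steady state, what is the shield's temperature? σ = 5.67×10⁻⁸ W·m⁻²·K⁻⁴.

In steady state the net flux on the hot side equals that on the cold side.
σ(T₁⁴−T_s⁴)/D₁ = σ(T_s⁴−T₂⁴)/D₂, with D₁ = 1/ε₁+1/ε_s−1 = 3.674, D₂ = 1/ε_s+1/ε₂−1 = 9.507.
Solve for T_s⁴: T_s⁴ = (D₂·T₁⁴ + D₁·T₂⁴)/(D₁+D₂) = 8.799×10⁹ K⁴.

T_s ≈ 306 K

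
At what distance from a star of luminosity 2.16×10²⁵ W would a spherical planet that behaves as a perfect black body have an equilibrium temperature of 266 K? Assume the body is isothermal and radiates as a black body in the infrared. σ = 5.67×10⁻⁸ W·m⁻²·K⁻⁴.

d ≈ 3.89×10¹⁰ m

For an isothermal black-emitting sphere, (1−a)S·πr² = σ·4πr²·T⁴ ⇒ S = 4σT⁴/(1−a).
S = 4·5.67×10⁻⁸·(266)⁴/1.00 = 1135 W/m².
Flux falls as S = L/(4πd²), so d = √(L/(4πS)) = √(2.16×10²⁵/(4π·1135)).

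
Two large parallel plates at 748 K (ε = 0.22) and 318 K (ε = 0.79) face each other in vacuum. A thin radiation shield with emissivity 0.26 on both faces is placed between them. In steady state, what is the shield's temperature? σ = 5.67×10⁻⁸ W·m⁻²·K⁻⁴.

In steady state the net flux on the hot side equals that on the cold side.
σ(T₁⁴−T_s⁴)/D₁ = σ(T_s⁴−T₂⁴)/D₂, with D₁ = 1/ε₁+1/ε_s−1 = 7.392, D₂ = 1/ε_s+1/ε₂−1 = 4.112.
Solve for T_s⁴: T_s⁴ = (D₂·T₁⁴ + D₁·T₂⁴)/(D₁+D₂) = 1.185×10¹¹ K⁴.

T_s ≈ 587 K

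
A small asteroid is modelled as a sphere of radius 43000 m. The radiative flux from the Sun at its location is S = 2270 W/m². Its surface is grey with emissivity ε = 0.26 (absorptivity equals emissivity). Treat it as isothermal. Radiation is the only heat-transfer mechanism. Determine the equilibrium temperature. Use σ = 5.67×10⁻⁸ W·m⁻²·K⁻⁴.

T ≈ 316 K

At equilibrium, absorbed power = emitted power.
Absorbing cross-section = πr² = 5.809×10⁹ m²; emitting surface = 4πr² = 2.324×10¹⁰ m² (ratio 4).
εS·A_cross = εσ·A_surf·T⁴  ⇒  T⁴ = S/(4σ)   (ε cancels).
T⁴ = 2270/(4·5.67×10⁻⁸) = 1.001×10¹⁰ K⁴.
T = (1.001×10¹⁰)^(1/4).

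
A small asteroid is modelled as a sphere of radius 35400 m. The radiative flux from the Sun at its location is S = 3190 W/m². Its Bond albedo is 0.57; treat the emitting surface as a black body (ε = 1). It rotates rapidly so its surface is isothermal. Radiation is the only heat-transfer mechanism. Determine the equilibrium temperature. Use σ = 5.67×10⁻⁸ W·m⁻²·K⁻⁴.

T ≈ 279 K

At equilibrium, absorbed power = emitted power.
Absorbing cross-section = πr² = 3.937×10⁹ m²; emitting surface = 4πr² = 1.575×10¹⁰ m² (ratio 4).
(1−a)S·A_cross = εσ·A_surf·T⁴  ⇒  T⁴ = (1−a)S/(4σ).
T⁴ = 0.430·3190/(4·5.67×10⁻⁸) = 6.048×10⁹ K⁴.
T = (6.048×10⁹)^(1/4).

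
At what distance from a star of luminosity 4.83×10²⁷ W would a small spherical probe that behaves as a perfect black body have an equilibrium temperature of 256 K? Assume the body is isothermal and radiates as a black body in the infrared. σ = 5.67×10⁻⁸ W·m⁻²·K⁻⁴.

For an isothermal black-emitting sphere, (1−a)S·πr² = σ·4πr²·T⁴ ⇒ S = 4σT⁴/(1−a).
S = 4·5.67×10⁻⁸·(256)⁴/1.00 = 974.1 W/m².
Flux falls as S = L/(4πd²), so d = √(L/(4πS)) = √(4.83×10²⁷/(4π·974.1)).

d ≈ 6.28×10¹¹ m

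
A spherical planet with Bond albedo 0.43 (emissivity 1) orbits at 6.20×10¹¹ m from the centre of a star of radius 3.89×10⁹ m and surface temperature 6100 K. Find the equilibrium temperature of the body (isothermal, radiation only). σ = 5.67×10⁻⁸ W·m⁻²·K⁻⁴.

T ≈ 297 K

The star's surface emits σT_*⁴; at distance d the flux is S = σT_*⁴(R_*/d)².
S = 5.67×10⁻⁸·(6100)⁴·(3.89×10⁹/6.20×10¹¹)² = 3090 W/m².
For an isothermal sphere T⁴ = (1−a)S/(4σ) = 7.767×10⁹ K⁴.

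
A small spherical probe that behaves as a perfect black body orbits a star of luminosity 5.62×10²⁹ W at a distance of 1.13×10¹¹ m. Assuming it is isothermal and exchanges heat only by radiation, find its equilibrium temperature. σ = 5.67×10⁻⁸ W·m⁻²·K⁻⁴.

First find the stellar flux at distance d: S = L/(4πd²) = 5.62×10²⁹/(4π·(1.13×10¹¹)²) = 3.502×10⁶ W/m².
For an isothermal sphere, absorbed (1−a)S·πr² = emitted σ·4πr²·T⁴, so T⁴ = (1−a)S/(4σ).
T⁴ = 1.00·3.502×10⁶/(4·5.67×10⁻⁸) = 1.544×10¹³ K⁴.

T ≈ 1980 K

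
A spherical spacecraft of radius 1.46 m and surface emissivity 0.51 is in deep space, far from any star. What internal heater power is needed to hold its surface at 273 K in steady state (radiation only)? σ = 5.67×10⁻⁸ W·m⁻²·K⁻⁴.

P ≈ 4300 W

P = εσ·4πr²·T⁴.
4πr² = 26.79 m²; T⁴ = 5.555×10⁹ K⁴.
P = 0.51·5.67×10⁻⁸·26.79·5.555×10⁹.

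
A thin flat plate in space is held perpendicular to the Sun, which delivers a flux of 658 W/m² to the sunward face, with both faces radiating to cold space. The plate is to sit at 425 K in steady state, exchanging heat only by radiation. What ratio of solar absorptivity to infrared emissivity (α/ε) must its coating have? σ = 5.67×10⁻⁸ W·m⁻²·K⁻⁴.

Balance: αS·A = εσ·2A·T⁴ ⇒ α/ε = 2σT⁴/S.
α/ε = 2·5.67×10⁻⁸·(425)⁴/658 = 2·5.67×10⁻⁸·3.263×10¹⁰/658.

α/ε ≈ 5.62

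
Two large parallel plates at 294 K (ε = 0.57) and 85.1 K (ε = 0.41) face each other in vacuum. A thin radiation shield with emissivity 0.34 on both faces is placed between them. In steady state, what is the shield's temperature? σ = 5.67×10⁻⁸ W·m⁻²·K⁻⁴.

In steady state the net flux on the hot side equals that on the cold side.
σ(T₁⁴−T_s⁴)/D₁ = σ(T_s⁴−T₂⁴)/D₂, with D₁ = 1/ε₁+1/ε_s−1 = 3.696, D₂ = 1/ε_s+1/ε₂−1 = 4.380.
Solve for T_s⁴: T_s⁴ = (D₂·T₁⁴ + D₁·T₂⁴)/(D₁+D₂) = 4.076×10⁹ K⁴.

T_s ≈ 253 K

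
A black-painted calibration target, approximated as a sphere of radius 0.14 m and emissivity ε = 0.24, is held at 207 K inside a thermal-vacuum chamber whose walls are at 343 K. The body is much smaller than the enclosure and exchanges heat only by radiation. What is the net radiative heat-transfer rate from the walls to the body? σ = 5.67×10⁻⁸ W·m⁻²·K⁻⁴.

For a small grey body in a large enclosure: P_net = εσA(T_body⁴ − T_wall⁴).
A = 4πr² = 0.2463 m²; T_body⁴ − T_wall⁴ = 1.836×10⁹ − 1.384×10¹⁰ = -1.201×10¹⁰ K⁴.
|P_net| = 0.24·5.67×10⁻⁸·0.2463·1.201×10¹⁰.

P_net ≈ 40.2 W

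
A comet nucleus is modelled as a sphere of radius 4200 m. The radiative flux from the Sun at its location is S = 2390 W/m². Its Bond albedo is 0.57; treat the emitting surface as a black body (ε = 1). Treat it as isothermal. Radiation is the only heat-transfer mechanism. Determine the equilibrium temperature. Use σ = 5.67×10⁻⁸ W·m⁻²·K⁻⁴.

At equilibrium, absorbed power = emitted power.
Absorbing cross-section = πr² = 5.542×10⁷ m²; emitting surface = 4πr² = 2.217×10⁸ m² (ratio 4).
(1−a)S·A_cross = εσ·A_surf·T⁴  ⇒  T⁴ = (1−a)S/(4σ).
T⁴ = 0.430·2390/(4·5.67×10⁻⁸) = 4.531×10⁹ K⁴.
T = (4.531×10⁹)^(1/4).

T ≈ 259 K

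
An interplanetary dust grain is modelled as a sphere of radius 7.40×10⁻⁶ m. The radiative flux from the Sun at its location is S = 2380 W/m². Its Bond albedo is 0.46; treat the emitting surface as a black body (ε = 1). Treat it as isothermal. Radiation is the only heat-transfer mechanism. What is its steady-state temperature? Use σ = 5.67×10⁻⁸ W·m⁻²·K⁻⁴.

At equilibrium, absorbed power = emitted power.
Absorbing cross-section = πr² = 1.720×10⁻¹⁰ m²; emitting surface = 4πr² = 6.881×10⁻¹⁰ m² (ratio 4).
(1−a)S·A_cross = εσ·A_surf·T⁴  ⇒  T⁴ = (1−a)S/(4σ).
T⁴ = 0.540·2380/(4·5.67×10⁻⁸) = 5.667×10⁹ K⁴.
T = (5.667×10⁹)^(1/4).

T ≈ 274 K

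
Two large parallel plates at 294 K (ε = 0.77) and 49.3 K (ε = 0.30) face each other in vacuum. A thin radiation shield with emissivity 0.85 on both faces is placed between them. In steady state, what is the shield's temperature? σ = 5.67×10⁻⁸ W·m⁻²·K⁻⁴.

T_s ≈ 269 K

In steady state the net flux on the hot side equals that on the cold side.
σ(T₁⁴−T_s⁴)/D₁ = σ(T_s⁴−T₂⁴)/D₂, with D₁ = 1/ε₁+1/ε_s−1 = 1.475, D₂ = 1/ε_s+1/ε₂−1 = 3.510.
Solve for T_s⁴: T_s⁴ = (D₂·T₁⁴ + D₁·T₂⁴)/(D₁+D₂) = 5.262×10⁹ K⁴.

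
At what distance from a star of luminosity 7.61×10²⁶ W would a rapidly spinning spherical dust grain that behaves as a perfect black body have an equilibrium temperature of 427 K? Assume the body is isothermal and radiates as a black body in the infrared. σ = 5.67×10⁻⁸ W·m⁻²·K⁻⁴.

d ≈ 8.96×10¹⁰ m

For an isothermal black-emitting sphere, (1−a)S·πr² = σ·4πr²·T⁴ ⇒ S = 4σT⁴/(1−a).
S = 4·5.67×10⁻⁸·(427)⁴/1.00 = 7540 W/m².
Flux falls as S = L/(4πd²), so d = √(L/(4πS)) = √(7.61×10²⁶/(4π·7540)).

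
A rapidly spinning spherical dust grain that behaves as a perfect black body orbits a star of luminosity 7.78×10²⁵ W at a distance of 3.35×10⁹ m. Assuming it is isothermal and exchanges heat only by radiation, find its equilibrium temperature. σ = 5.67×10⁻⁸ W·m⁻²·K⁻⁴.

T ≈ 1250 K

First find the stellar flux at distance d: S = L/(4πd²) = 7.78×10²⁵/(4π·(3.35×10⁹)²) = 5.517×10⁵ W/m².
For an isothermal sphere, absorbed (1−a)S·πr² = emitted σ·4πr²·T⁴, so T⁴ = (1−a)S/(4σ).
T⁴ = 1.00·5.517×10⁵/(4·5.67×10⁻⁸) = 2.432×10¹² K⁴.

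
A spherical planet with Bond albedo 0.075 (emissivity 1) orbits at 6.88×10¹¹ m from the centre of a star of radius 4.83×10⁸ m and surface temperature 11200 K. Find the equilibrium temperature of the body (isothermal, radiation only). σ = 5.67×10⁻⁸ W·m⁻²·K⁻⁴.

The star's surface emits σT_*⁴; at distance d the flux is S = σT_*⁴(R_*/d)².
S = 5.67×10⁻⁸·(11200)⁴·(4.83×10⁸/6.88×10¹¹)² = 439.7 W/m².
For an isothermal sphere T⁴ = (1−a)S/(4σ) = 1.793×10⁹ K⁴.

T ≈ 206 K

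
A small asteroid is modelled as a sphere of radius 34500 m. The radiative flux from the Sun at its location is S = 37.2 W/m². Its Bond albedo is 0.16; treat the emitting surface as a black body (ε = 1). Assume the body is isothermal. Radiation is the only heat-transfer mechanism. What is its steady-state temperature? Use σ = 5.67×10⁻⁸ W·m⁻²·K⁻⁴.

T ≈ 108 K

At equilibrium, absorbed power = emitted power.
Absorbing cross-section = πr² = 3.739×10⁹ m²; emitting surface = 4πr² = 1.496×10¹⁰ m² (ratio 4).
(1−a)S·A_cross = εσ·A_surf·T⁴  ⇒  T⁴ = (1−a)S/(4σ).
T⁴ = 0.840·37.2/(4·5.67×10⁻⁸) = 1.378×10⁸ K⁴.
T = (1.378×10⁸)^(1/4).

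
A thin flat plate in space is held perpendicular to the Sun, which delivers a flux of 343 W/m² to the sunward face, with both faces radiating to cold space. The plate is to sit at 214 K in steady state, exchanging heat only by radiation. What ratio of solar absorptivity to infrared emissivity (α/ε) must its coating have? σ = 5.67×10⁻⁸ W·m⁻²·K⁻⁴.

α/ε ≈ 0.693

Balance: αS·A = εσ·2A·T⁴ ⇒ α/ε = 2σT⁴/S.
α/ε = 2·5.67×10⁻⁸·(214)⁴/343 = 2·5.67×10⁻⁸·2.097×10⁹/343.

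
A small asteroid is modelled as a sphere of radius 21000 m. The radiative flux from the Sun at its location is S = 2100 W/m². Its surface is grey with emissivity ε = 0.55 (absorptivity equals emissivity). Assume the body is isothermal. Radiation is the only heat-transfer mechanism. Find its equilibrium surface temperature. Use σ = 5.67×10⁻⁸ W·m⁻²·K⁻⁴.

At equilibrium, absorbed power = emitted power.
Absorbing cross-section = πr² = 1.385×10⁹ m²; emitting surface = 4πr² = 5.542×10⁹ m² (ratio 4).
εS·A_cross = εσ·A_surf·T⁴  ⇒  T⁴ = S/(4σ)   (ε cancels).
T⁴ = 2100/(4·5.67×10⁻⁸) = 9.259×10⁹ K⁴.
T = (9.259×10⁹)^(1/4).

T ≈ 310 K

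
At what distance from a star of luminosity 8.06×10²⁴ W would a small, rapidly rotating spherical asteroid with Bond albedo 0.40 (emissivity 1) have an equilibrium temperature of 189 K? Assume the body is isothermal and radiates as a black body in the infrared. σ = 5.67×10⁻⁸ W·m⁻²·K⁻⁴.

d ≈ 3.65×10¹⁰ m

For an isothermal black-emitting sphere, (1−a)S·πr² = σ·4πr²·T⁴ ⇒ S = 4σT⁴/(1−a).
S = 4·5.67×10⁻⁸·(189)⁴/0.600 = 482.3 W/m².
Flux falls as S = L/(4πd²), so d = √(L/(4πS)) = √(8.06×10²⁴/(4π·482.3)).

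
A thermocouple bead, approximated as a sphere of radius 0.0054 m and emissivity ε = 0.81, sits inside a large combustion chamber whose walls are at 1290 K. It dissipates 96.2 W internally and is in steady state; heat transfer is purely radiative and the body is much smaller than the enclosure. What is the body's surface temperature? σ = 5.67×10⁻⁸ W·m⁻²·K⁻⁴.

T ≈ 1710 K

For a small grey body in a large enclosure, net radiated power = εσA(T⁴ − T_w⁴).
Steady state: P = εσA(T⁴ − T_w⁴) with A = 4πr² = 3.664×10⁻⁴ m².
T⁴ = P/(εσA) + T_w⁴ = 96.2/(0.81·5.67×10⁻⁸·3.664×10⁻⁴) + (1290)⁴
    = 5.716×10¹² + 2.769×10¹² = 8.485×10¹² K⁴.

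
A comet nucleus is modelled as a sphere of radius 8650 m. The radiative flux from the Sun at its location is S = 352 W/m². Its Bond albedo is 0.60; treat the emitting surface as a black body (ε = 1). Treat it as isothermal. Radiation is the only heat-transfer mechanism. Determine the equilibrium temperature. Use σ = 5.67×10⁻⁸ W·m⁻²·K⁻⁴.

At equilibrium, absorbed power = emitted power.
Absorbing cross-section = πr² = 2.351×10⁸ m²; emitting surface = 4πr² = 9.402×10⁸ m² (ratio 4).
(1−a)S·A_cross = εσ·A_surf·T⁴  ⇒  T⁴ = (1−a)S/(4σ).
T⁴ = 0.400·352/(4·5.67×10⁻⁸) = 6.208×10⁸ K⁴.
T = (6.208×10⁸)^(1/4).

T ≈ 158 K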